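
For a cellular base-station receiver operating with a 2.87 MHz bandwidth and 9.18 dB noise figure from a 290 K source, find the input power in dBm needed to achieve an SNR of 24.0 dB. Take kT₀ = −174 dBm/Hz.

−76.2 dBm

Sensitivity = −174 + 10 log₁₀(B) + NF + SNR_min
= −174 + 64.58 + 9.18 + 24.0
= −76.24 dBm → −76.2 dBm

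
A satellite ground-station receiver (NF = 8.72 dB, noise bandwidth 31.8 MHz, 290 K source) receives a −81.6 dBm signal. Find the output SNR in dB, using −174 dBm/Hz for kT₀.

Noise floor: N = −174 + 10 log₁₀(B) + NF
10 log₁₀(3.18×10⁷) = 75.02 dB
N = −174 + 75.02 + 8.72 = −90.26 dBm
SNR = P_sig − N = −81.6 − (−90.26) = 8.66 dB → 8.7 dB

8.7 dB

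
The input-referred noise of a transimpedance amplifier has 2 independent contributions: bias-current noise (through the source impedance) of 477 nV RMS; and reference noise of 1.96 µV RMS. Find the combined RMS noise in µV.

Uncorrelated sources add in power (mean-square): V_tot = √(ΣV_i²)
V_tot = √[(4.77×10⁻⁷)² + (1.96×10⁻⁶)²] = 2.02×10⁻⁶ V = 2.02 µV

2.02 µV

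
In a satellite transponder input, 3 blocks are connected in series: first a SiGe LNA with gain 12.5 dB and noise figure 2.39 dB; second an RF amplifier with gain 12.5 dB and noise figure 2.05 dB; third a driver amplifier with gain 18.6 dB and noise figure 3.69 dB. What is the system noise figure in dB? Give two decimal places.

Convert to linear (a loss of L dB is a gain of −L dB): F_i = 10^(NF_i/10), G_i = 10^(G_i,dB/10)
  Stage 1: F_1 = 10^(2.39/10) = 1.734, G_1 = 10^(12.5/10) = 17.78
  Stage 2: F_2 = 10^(2.05/10) = 1.603, G_2 = 10^(12.5/10) = 17.78
  Stage 3: F_3 = 10^(3.69/10) = 2.339, G_3 = 10^(18.6/10) = 72.44
Friis cascade:
  F = 1.734 + (1.603 − 1)/17.78 + (2.339 − 1)/316.2 = 1.772
NF = 10 log₁₀(1.772) = 2.48 dB

2.48 dB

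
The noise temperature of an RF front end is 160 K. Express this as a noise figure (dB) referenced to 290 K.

F = 1 + T_e/T₀ = 1 + 160/290 = 1.55172
NF = 10 log₁₀(1.55172) = 1.91 dB

1.91 dB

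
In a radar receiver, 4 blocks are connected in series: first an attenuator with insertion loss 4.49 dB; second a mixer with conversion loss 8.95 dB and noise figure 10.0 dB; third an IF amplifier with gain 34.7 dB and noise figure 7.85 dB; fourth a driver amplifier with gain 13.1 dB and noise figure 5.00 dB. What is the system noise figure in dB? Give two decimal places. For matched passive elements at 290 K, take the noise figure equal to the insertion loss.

21.48 dB

Convert to linear (a loss of L dB is a gain of −L dB): F_i = 10^(NF_i/10), G_i = 10^(G_i,dB/10)
  Stage 1: F_1 = 10^(4.49/10) = 2.812, G_1 = 10^(−4.49/10) = 0.3556
  Stage 2: F_2 = 10^(10.0/10) = 10.00, G_2 = 10^(−8.95/10) = 0.1274
  Stage 3: F_3 = 10^(7.85/10) = 6.095, G_3 = 10^(34.7/10) = 2951
  Stage 4: F_4 = 10^(5.00/10) = 3.162, G_4 = 10^(13.1/10) = 20.42
Friis cascade:
  F = 2.812 + (10.00 − 1)/0.3556 + (6.095 − 1)/0.04529 + (3.162 − 1)/133.7 = 140.6
NF = 10 log₁₀(140.6) = 21.48 dB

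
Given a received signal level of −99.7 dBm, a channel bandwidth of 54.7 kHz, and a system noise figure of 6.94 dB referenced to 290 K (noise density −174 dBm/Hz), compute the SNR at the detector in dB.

20.0 dB

Noise floor: N = −174 + 10 log₁₀(B) + NF
10 log₁₀(5.47×10⁴) = 47.38 dB
N = −174 + 47.38 + 6.94 = −119.68 dBm
SNR = P_sig − N = −99.7 − (−119.68) = 19.98 dB → 20.0 dB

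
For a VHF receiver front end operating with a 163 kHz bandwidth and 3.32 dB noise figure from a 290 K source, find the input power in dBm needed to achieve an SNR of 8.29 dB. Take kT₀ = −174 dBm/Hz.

−110.3 dBm

Sensitivity = −174 + 10 log₁₀(B) + NF + SNR_min
= −174 + 52.12 + 3.32 + 8.29
= −110.27 dBm → −110.3 dBm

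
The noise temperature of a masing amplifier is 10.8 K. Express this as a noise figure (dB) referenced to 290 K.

F = 1 + T_e/T₀ = 1 + 10.8/290 = 1.03724
NF = 10 log₁₀(1.03724) = 0.159 dB

0.159 dB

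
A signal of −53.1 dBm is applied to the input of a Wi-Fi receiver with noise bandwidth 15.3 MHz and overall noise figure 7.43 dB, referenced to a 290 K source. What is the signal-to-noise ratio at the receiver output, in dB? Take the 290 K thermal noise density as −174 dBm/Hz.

Noise floor: N = −174 + 10 log₁₀(B) + NF
10 log₁₀(1.53×10⁷) = 71.85 dB
N = −174 + 71.85 + 7.43 = −94.72 dBm
SNR = P_sig − N = −53.1 − (−94.72) = 41.62 dB → 41.6 dB

41.6 dB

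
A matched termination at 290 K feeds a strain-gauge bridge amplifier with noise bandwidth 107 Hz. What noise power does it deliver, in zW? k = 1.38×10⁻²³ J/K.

P_n = kTB = 1.38×10⁻²³ × 290 × 1.07×10² = 4.28×10⁻¹⁹ W = 428 zW

428 zW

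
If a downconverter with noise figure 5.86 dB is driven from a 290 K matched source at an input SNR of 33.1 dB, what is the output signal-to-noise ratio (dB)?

By definition F = SNR_in/SNR_out, so in dB: SNR_out = SNR_in − NF
SNR_out = 33.1 − 5.86 = 27.24 dB

27.24 dB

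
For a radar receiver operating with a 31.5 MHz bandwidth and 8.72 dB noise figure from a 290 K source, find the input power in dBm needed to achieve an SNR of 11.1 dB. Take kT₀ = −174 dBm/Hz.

Sensitivity = −174 + 10 log₁₀(B) + NF + SNR_min
= −174 + 74.98 + 8.72 + 11.1
= −79.20 dBm → −79.2 dBm

−79.2 dBm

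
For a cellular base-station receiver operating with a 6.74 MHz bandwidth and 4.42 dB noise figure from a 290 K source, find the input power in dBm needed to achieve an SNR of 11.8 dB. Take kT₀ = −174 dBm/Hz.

Sensitivity = −174 + 10 log₁₀(B) + NF + SNR_min
= −174 + 68.29 + 4.42 + 11.8
= −89.49 dBm → −89.5 dBm

−89.5 dBm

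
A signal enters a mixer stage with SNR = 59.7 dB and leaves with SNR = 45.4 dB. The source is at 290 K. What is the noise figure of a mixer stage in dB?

NF (dB) = SNR_in(dB) − SNR_out(dB) when the source is at T₀
NF = 59.7 − 45.4 = 14.3 dB

14.3 dB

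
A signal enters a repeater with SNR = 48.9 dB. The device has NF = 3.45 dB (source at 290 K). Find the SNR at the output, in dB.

By definition F = SNR_in/SNR_out, so in dB: SNR_out = SNR_in − NF
SNR_out = 48.9 − 3.45 = 45.45 dB

45.45 dB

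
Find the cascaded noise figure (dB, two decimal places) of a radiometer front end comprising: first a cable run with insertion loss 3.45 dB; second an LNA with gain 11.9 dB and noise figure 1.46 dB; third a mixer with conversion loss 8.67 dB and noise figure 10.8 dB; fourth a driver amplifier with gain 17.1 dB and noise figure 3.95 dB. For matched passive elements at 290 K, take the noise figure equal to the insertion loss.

7.95 dB

Convert to linear (a loss of L dB is a gain of −L dB): F_i = 10^(NF_i/10), G_i = 10^(G_i,dB/10)
  Stage 1: F_1 = 10^(3.45/10) = 2.213, G_1 = 10^(−3.45/10) = 0.4519
  Stage 2: F_2 = 10^(1.46/10) = 1.400, G_2 = 10^(11.9/10) = 15.49
  Stage 3: F_3 = 10^(10.8/10) = 12.02, G_3 = 10^(−8.67/10) = 0.1358
  Stage 4: F_4 = 10^(3.95/10) = 2.483, G_4 = 10^(17.1/10) = 51.29
Friis cascade:
  F = 2.213 + (1.400 − 1)/0.4519 + (12.02 − 1)/6.998 + (2.483 − 1)/0.9506 = 6.233
NF = 10 log₁₀(6.233) = 7.95 dB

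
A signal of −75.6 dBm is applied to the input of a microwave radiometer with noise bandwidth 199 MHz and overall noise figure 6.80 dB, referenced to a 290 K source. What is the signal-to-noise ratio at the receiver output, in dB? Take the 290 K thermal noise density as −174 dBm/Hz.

8.6 dB

Noise floor: N = −174 + 10 log₁₀(B) + NF
10 log₁₀(1.99×10⁸) = 82.99 dB
N = −174 + 82.99 + 6.80 = −84.21 dBm
SNR = P_sig − N = −75.6 − (−84.21) = 8.61 dB → 8.6 dB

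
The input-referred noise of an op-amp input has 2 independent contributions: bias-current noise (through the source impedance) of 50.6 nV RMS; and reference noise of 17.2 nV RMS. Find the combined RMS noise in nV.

Uncorrelated sources add in power (mean-square): V_tot = √(ΣV_i²)
V_tot = √[(5.06×10⁻⁸)² + (1.72×10⁻⁸)²] = 5.34×10⁻⁸ V = 53.4 nV

53.4 nV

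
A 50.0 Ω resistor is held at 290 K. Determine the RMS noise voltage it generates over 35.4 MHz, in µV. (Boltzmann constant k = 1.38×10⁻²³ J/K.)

V_n = √(4kTRB)
4kTRB = 4 × 1.38×10⁻²³ × 290 × 5.00×10¹ × 3.54×10⁷ = 2.83×10⁻¹¹ V²
V_n = √(2.83×10⁻¹¹) = 5.32×10⁻⁶ V = 5.32 µV

5.32 µV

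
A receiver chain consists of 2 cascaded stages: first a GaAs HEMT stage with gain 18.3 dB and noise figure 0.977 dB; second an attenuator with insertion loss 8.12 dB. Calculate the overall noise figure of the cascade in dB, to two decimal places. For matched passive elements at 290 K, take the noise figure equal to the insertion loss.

Convert to linear (a loss of L dB is a gain of −L dB): F_i = 10^(NF_i/10), G_i = 10^(G_i,dB/10)
  Stage 1: F_1 = 10^(0.977/10) = 1.252, G_1 = 10^(18.3/10) = 67.61
  Stage 2: F_2 = 10^(8.12/10) = 6.486, G_2 = 10^(−8.12/10) = 0.1542
Friis cascade:
  F = 1.252 + (6.486 − 1)/67.61 = 1.333
NF = 10 log₁₀(1.333) = 1.25 dB

1.25 dB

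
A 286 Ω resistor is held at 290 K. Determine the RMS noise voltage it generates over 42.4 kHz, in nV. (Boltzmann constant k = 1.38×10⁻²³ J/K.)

441 nV

V_n = √(4kTRB)
4kTRB = 4 × 1.38×10⁻²³ × 290 × 2.86×10² × 4.24×10⁴ = 1.94×10⁻¹³ V²
V_n = √(1.94×10⁻¹³) = 4.41×10⁻⁷ V = 441 nV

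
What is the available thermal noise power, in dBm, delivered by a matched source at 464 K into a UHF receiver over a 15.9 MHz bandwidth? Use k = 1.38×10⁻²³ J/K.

−99.9 dBm

P_n = kTB = 1.38×10⁻²³ × 464 × 1.59×10⁷ = 1.02×10⁻¹³ W
In dBm: 10 log₁₀(1.02×10⁻¹³ / 10⁻³) = −99.9 dBm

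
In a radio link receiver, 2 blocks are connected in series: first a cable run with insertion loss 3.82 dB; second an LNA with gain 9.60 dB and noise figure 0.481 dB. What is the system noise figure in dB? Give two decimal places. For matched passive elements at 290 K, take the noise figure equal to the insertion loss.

4.30 dB

Convert to linear (a loss of L dB is a gain of −L dB): F_i = 10^(NF_i/10), G_i = 10^(G_i,dB/10)
  Stage 1: F_1 = 10^(3.82/10) = 2.410, G_1 = 10^(−3.82/10) = 0.4150
  Stage 2: F_2 = 10^(0.481/10) = 1.117, G_2 = 10^(9.60/10) = 9.120
Friis cascade:
  F = 2.410 + (1.117 − 1)/0.4150 = 2.692
NF = 10 log₁₀(2.692) = 4.30 dB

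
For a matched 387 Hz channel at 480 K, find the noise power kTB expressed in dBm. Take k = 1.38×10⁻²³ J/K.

P_n = kTB = 1.38×10⁻²³ × 480 × 3.87×10² = 2.56×10⁻¹⁸ W
In dBm: 10 log₁₀(2.56×10⁻¹⁸ / 10⁻³) = −145.9 dBm

−145.9 dBm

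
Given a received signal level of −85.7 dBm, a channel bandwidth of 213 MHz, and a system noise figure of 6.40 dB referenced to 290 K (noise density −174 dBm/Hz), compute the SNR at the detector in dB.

Noise floor: N = −174 + 10 log₁₀(B) + NF
10 log₁₀(2.13×10⁸) = 83.28 dB
N = −174 + 83.28 + 6.40 = −84.32 dBm
SNR = P_sig − N = −85.7 − (−84.32) = −1.38 dB → −1.4 dB

−1.4 dB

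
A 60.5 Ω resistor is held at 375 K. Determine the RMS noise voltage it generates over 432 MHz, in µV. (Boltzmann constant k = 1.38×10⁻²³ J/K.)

V_n = √(4kTRB)
4kTRB = 4 × 1.38×10⁻²³ × 375 × 6.05×10¹ × 4.32×10⁸ = 5.41×10⁻¹⁰ V²
V_n = √(5.41×10⁻¹⁰) = 2.33×10⁻⁵ V = 23.3 µV

23.3 µV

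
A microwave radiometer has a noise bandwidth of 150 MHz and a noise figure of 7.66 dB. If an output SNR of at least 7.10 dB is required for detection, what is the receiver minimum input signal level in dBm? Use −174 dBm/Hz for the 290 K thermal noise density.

Sensitivity = −174 + 10 log₁₀(B) + NF + SNR_min
= −174 + 81.76 + 7.66 + 7.10
= −77.48 dBm → −77.5 dBm

−77.5 dBm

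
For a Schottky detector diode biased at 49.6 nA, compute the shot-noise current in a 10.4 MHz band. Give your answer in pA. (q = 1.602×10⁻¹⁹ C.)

407 pA

I_n = √(2qI·B)
2qI·B = 2 × 1.602×10⁻¹⁹ × 4.96×10⁻⁸ × 1.04×10⁷ = 1.65×10⁻¹⁹ A²
I_n = √(1.65×10⁻¹⁹) = 4.07×10⁻¹⁰ A = 407 pA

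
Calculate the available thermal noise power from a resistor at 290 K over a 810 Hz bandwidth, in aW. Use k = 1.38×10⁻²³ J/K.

3.24 aW

P_n = kTB = 1.38×10⁻²³ × 290 × 8.10×10² = 3.24×10⁻¹⁸ W = 3.24 aW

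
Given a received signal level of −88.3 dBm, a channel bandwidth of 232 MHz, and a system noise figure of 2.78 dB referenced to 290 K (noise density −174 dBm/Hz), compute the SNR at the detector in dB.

Noise floor: N = −174 + 10 log₁₀(B) + NF
10 log₁₀(2.32×10⁸) = 83.65 dB
N = −174 + 83.65 + 2.78 = −87.57 dBm
SNR = P_sig − N = −88.3 − (−87.57) = −0.73 dB → −0.7 dB

−0.7 dB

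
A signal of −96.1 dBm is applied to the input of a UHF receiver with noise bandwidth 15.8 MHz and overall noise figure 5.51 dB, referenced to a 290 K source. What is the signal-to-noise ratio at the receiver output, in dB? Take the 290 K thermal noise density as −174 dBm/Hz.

0.4 dB

Noise floor: N = −174 + 10 log₁₀(B) + NF
10 log₁₀(1.58×10⁷) = 71.99 dB
N = −174 + 71.99 + 5.51 = −96.50 dBm
SNR = P_sig − N = −96.1 − (−96.50) = 0.40 dB → 0.4 dB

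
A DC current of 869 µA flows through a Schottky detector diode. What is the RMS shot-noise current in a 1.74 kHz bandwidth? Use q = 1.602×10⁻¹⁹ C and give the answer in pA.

696 pA

I_n = √(2qI·B)
2qI·B = 2 × 1.602×10⁻¹⁹ × 8.69×10⁻⁴ × 1.74×10³ = 4.84×10⁻¹⁹ A²
I_n = √(4.84×10⁻¹⁹) = 6.96×10⁻¹⁰ A = 696 pA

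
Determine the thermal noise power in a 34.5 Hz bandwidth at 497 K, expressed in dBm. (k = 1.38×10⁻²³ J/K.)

P_n = kTB = 1.38×10⁻²³ × 497 × 3.45×10¹ = 2.37×10⁻¹⁹ W
In dBm: 10 log₁₀(2.37×10⁻¹⁹ / 10⁻³) = −156.3 dBm

−156.3 dBm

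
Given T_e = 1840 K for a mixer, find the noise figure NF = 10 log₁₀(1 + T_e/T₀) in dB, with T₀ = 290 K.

F = 1 + T_e/T₀ = 1 + 1840/290 = 7.34483
NF = 10 log₁₀(7.34483) = 8.66 dB

8.66 dB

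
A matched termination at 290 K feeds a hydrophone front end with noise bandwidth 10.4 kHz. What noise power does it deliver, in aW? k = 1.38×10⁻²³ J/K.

41.6 aW

P_n = kTB = 1.38×10⁻²³ × 290 × 1.04×10⁴ = 4.16×10⁻¹⁷ W = 41.6 aW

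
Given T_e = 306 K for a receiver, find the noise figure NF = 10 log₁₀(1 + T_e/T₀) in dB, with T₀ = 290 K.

3.13 dB

F = 1 + T_e/T₀ = 1 + 306/290 = 2.05517
NF = 10 log₁₀(2.05517) = 3.13 dB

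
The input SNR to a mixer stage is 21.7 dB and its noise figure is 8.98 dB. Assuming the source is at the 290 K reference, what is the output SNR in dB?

By definition F = SNR_in/SNR_out, so in dB: SNR_out = SNR_in − NF
SNR_out = 21.7 − 8.98 = 12.72 dB

12.72 dB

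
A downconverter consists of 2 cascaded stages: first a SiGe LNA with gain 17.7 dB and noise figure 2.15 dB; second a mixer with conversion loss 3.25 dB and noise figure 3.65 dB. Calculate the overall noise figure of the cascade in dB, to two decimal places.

2.21 dB

Convert to linear (a loss of L dB is a gain of −L dB): F_i = 10^(NF_i/10), G_i = 10^(G_i,dB/10)
  Stage 1: F_1 = 10^(2.15/10) = 1.641, G_1 = 10^(17.7/10) = 58.88
  Stage 2: F_2 = 10^(3.65/10) = 2.317, G_2 = 10^(−3.25/10) = 0.4732
Friis cascade:
  F = 1.641 + (2.317 − 1)/58.88 = 1.663
NF = 10 log₁₀(1.663) = 2.21 dB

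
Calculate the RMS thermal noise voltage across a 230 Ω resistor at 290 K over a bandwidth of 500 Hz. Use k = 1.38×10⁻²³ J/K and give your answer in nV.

V_n = √(4kTRB)
4kTRB = 4 × 1.38×10⁻²³ × 290 × 2.30×10² × 5.00×10² = 1.84×10⁻¹⁵ V²
V_n = √(1.84×10⁻¹⁵) = 4.29×10⁻⁸ V = 42.9 nV

42.9 nV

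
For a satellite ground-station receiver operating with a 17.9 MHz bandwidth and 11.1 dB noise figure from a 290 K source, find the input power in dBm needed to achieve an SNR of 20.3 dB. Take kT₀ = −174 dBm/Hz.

Sensitivity = −174 + 10 log₁₀(B) + NF + SNR_min
= −174 + 72.53 + 11.1 + 20.3
= −70.07 dBm → −70.1 dBm

−70.1 dBm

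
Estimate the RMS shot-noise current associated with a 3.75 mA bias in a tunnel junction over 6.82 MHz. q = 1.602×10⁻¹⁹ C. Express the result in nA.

I_n = √(2qI·B)
2qI·B = 2 × 1.602×10⁻¹⁹ × 3.75×10⁻³ × 6.82×10⁶ = 8.19×10⁻¹⁵ A²
I_n = √(8.19×10⁻¹⁵) = 9.05×10⁻⁸ A = 90.5 nA

90.5 nA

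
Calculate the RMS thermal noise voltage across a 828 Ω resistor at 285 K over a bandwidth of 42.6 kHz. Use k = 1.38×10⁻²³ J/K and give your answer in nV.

V_n = √(4kTRB)
4kTRB = 4 × 1.38×10⁻²³ × 285 × 8.28×10² × 4.26×10⁴ = 5.55×10⁻¹³ V²
V_n = √(5.55×10⁻¹³) = 7.45×10⁻⁷ V = 745 nV

745 nV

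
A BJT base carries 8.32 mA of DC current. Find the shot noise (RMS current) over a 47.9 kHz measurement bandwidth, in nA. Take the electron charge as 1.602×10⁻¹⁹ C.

I_n = √(2qI·B)
2qI·B = 2 × 1.602×10⁻¹⁹ × 8.32×10⁻³ × 4.79×10⁴ = 1.28×10⁻¹⁶ A²
I_n = √(1.28×10⁻¹⁶) = 1.13×10⁻⁸ A = 11.3 nA

11.3 nA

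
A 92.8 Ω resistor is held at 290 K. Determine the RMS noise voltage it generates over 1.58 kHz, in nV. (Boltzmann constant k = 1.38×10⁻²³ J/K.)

V_n = √(4kTRB)
4kTRB = 4 × 1.38×10⁻²³ × 290 × 9.28×10¹ × 1.58×10³ = 2.35×10⁻¹⁵ V²
V_n = √(2.35×10⁻¹⁵) = 4.84×10⁻⁸ V = 48.4 nV

48.4 nV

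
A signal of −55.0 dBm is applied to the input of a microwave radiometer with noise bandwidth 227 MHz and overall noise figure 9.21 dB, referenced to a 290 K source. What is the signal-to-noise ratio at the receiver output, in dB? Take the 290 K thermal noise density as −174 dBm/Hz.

Noise floor: N = −174 + 10 log₁₀(B) + NF
10 log₁₀(2.27×10⁸) = 83.56 dB
N = −174 + 83.56 + 9.21 = −81.23 dBm
SNR = P_sig − N = −55.0 − (−81.23) = 26.23 dB → 26.2 dB

26.2 dB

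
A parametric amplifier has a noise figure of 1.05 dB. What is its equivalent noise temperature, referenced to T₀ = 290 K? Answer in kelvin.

F = 10^(1.05/10) = 1.2735
T_e = (F − 1)·T₀ = (1.2735 − 1) × 290 = 79.3 K

79.3 K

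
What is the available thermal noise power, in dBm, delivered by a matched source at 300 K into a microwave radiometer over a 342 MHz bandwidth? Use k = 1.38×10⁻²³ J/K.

P_n = kTB = 1.38×10⁻²³ × 300 × 3.42×10⁸ = 1.42×10⁻¹² W
In dBm: 10 log₁₀(1.42×10⁻¹² / 10⁻³) = −88.5 dBm

−88.5 dBm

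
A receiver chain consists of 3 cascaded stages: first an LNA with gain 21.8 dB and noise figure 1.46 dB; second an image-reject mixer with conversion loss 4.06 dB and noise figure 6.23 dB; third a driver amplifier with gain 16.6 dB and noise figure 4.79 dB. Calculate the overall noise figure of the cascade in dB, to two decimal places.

Convert to linear (a loss of L dB is a gain of −L dB): F_i = 10^(NF_i/10), G_i = 10^(G_i,dB/10)
  Stage 1: F_1 = 10^(1.46/10) = 1.400, G_1 = 10^(21.8/10) = 151.4
  Stage 2: F_2 = 10^(6.23/10) = 4.198, G_2 = 10^(−4.06/10) = 0.3926
  Stage 3: F_3 = 10^(4.79/10) = 3.013, G_3 = 10^(16.6/10) = 45.71
Friis cascade:
  F = 1.400 + (4.198 − 1)/151.4 + (3.013 − 1)/59.43 = 1.455
NF = 10 log₁₀(1.455) = 1.63 dB

1.63 dB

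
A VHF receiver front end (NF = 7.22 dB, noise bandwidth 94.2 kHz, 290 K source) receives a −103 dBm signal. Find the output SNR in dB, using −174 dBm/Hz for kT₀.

14.0 dB

Noise floor: N = −174 + 10 log₁₀(B) + NF
10 log₁₀(9.42×10⁴) = 49.74 dB
N = −174 + 49.74 + 7.22 = −117.04 dBm
SNR = P_sig − N = −103 − (−117.04) = 14.04 dB → 14.0 dB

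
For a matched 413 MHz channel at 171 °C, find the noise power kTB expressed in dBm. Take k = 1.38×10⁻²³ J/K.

−86.0 dBm

T = 171 °C + 273.15 = 444.15 K
P_n = kTB = 1.38×10⁻²³ × 444.15 × 4.13×10⁸ = 2.53×10⁻¹² W
In dBm: 10 log₁₀(2.53×10⁻¹² / 10⁻³) = −86.0 dBm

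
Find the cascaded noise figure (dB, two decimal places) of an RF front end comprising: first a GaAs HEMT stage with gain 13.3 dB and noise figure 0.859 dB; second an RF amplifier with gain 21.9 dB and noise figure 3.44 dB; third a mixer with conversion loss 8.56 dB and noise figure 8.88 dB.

1.06 dB

Convert to linear (a loss of L dB is a gain of −L dB): F_i = 10^(NF_i/10), G_i = 10^(G_i,dB/10)
  Stage 1: F_1 = 10^(0.859/10) = 1.219, G_1 = 10^(13.3/10) = 21.38
  Stage 2: F_2 = 10^(3.44/10) = 2.208, G_2 = 10^(21.9/10) = 154.9
  Stage 3: F_3 = 10^(8.88/10) = 7.727, G_3 = 10^(−8.56/10) = 0.1393
Friis cascade:
  F = 1.219 + (2.208 − 1)/21.38 + (7.727 − 1)/3311 = 1.277
NF = 10 log₁₀(1.277) = 1.06 dB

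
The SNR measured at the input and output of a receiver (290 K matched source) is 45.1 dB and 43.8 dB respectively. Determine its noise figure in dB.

1.3 dB

NF (dB) = SNR_in(dB) − SNR_out(dB) when the source is at T₀
NF = 45.1 − 43.8 = 1.3 dB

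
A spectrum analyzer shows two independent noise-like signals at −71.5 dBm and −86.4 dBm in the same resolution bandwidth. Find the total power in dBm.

Convert to linear, add, convert back:
P₁ = 7.08×10⁻¹¹ W, P₂ = 2.29×10⁻¹² W
P_tot = 7.31×10⁻¹¹ W → 10 log₁₀(P_tot / 10⁻³) = −71.4 dBm

−71.4 dBm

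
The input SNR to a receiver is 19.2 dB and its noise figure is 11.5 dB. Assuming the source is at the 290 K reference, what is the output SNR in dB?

By definition F = SNR_in/SNR_out, so in dB: SNR_out = SNR_in − NF
SNR_out = 19.2 − 11.5 = 7.7 dB

7.7 dB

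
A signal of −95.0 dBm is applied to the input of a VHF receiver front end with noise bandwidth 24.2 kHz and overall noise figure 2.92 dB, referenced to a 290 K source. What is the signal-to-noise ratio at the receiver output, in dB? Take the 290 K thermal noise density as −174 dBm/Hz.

32.2 dB

Noise floor: N = −174 + 10 log₁₀(B) + NF
10 log₁₀(2.42×10⁴) = 43.84 dB
N = −174 + 43.84 + 2.92 = −127.24 dBm
SNR = P_sig − N = −95.0 − (−127.24) = 32.24 dB → 32.2 dB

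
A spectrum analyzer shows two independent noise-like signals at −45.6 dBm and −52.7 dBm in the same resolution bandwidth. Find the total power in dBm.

Convert to linear, add, convert back:
P₁ = 2.75×10⁻⁸ W, P₂ = 5.37×10⁻⁹ W
P_tot = 3.29×10⁻⁸ W → 10 log₁₀(P_tot / 10⁻³) = −44.8 dBm

−44.8 dBm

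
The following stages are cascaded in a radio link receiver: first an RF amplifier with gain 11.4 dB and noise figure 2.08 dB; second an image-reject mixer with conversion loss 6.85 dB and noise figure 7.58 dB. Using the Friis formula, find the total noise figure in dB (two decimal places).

2.92 dB

Convert to linear (a loss of L dB is a gain of −L dB): F_i = 10^(NF_i/10), G_i = 10^(G_i,dB/10)
  Stage 1: F_1 = 10^(2.08/10) = 1.614, G_1 = 10^(11.4/10) = 13.80
  Stage 2: F_2 = 10^(7.58/10) = 5.728, G_2 = 10^(−6.85/10) = 0.2065
Friis cascade:
  F = 1.614 + (5.728 − 1)/13.80 = 1.957
NF = 10 log₁₀(1.957) = 2.92 dB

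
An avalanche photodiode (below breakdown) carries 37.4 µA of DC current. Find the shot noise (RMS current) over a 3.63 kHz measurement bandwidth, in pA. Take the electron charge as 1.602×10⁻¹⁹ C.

209 pA

I_n = √(2qI·B)
2qI·B = 2 × 1.602×10⁻¹⁹ × 3.74×10⁻⁵ × 3.63×10³ = 4.35×10⁻²⁰ A²
I_n = √(4.35×10⁻²⁰) = 2.09×10⁻¹⁰ A = 209 pA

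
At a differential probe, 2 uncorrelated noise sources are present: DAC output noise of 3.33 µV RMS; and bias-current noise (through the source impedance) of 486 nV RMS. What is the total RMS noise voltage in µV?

Uncorrelated sources add in power (mean-square): V_tot = √(ΣV_i²)
V_tot = √[(3.33×10⁻⁶)² + (4.86×10⁻⁷)²] = 3.37×10⁻⁶ V = 3.37 µV

3.37 µV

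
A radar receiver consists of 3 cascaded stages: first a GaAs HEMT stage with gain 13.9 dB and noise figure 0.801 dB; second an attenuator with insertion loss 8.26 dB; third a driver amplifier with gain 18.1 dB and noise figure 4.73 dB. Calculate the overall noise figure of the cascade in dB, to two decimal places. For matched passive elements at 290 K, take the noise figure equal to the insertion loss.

Convert to linear (a loss of L dB is a gain of −L dB): F_i = 10^(NF_i/10), G_i = 10^(G_i,dB/10)
  Stage 1: F_1 = 10^(0.801/10) = 1.203, G_1 = 10^(13.9/10) = 24.55
  Stage 2: F_2 = 10^(8.26/10) = 6.699, G_2 = 10^(−8.26/10) = 0.1493
  Stage 3: F_3 = 10^(4.73/10) = 2.972, G_3 = 10^(18.1/10) = 64.57
Friis cascade:
  F = 1.203 + (6.699 − 1)/24.55 + (2.972 − 1)/3.664 = 1.973
NF = 10 log₁₀(1.973) = 2.95 dB

2.95 dB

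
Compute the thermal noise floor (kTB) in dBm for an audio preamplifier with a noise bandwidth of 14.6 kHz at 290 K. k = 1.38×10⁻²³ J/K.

P_n = kTB = 1.38×10⁻²³ × 290 × 1.46×10⁴ = 5.84×10⁻¹⁷ W
In dBm: 10 log₁₀(5.84×10⁻¹⁷ / 10⁻³) = −132.3 dBm

−132.3 dBm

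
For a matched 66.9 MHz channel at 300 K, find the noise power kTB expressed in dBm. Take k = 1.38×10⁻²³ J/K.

−95.6 dBm

P_n = kTB = 1.38×10⁻²³ × 300 × 6.69×10⁷ = 2.77×10⁻¹³ W
In dBm: 10 log₁₀(2.77×10⁻¹³ / 10⁻³) = −95.6 dBm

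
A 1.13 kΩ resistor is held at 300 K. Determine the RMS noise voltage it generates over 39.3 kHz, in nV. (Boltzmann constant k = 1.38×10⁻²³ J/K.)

V_n = √(4kTRB)
4kTRB = 4 × 1.38×10⁻²³ × 300 × 1.13×10³ × 3.93×10⁴ = 7.35×10⁻¹³ V²
V_n = √(7.35×10⁻¹³) = 8.58×10⁻⁷ V = 858 nV

858 nV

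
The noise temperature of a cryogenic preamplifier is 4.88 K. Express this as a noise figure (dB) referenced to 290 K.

0.072 dB

F = 1 + T_e/T₀ = 1 + 4.88/290 = 1.01683
NF = 10 log₁₀(1.01683) = 0.072 dB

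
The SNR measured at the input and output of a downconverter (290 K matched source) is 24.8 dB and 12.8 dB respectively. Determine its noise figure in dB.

12.0 dB

NF (dB) = SNR_in(dB) − SNR_out(dB) when the source is at T₀
NF = 24.8 − 12.8 = 12.0 dB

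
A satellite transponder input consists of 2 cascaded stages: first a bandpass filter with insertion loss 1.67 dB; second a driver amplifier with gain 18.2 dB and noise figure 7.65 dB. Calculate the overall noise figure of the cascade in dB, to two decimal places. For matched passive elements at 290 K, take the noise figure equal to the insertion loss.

Convert to linear (a loss of L dB is a gain of −L dB): F_i = 10^(NF_i/10), G_i = 10^(G_i,dB/10)
  Stage 1: F_1 = 10^(1.67/10) = 1.469, G_1 = 10^(−1.67/10) = 0.6808
  Stage 2: F_2 = 10^(7.65/10) = 5.821, G_2 = 10^(18.2/10) = 66.07
Friis cascade:
  F = 1.469 + (5.821 − 1)/0.6808 = 8.551
NF = 10 log₁₀(8.551) = 9.32 dB

9.32 dB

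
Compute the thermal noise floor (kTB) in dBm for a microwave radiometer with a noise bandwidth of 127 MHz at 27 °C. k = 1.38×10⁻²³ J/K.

T = 27 °C + 273.15 = 300.15 K
P_n = kTB = 1.38×10⁻²³ × 300.15 × 1.27×10⁸ = 5.26×10⁻¹³ W
In dBm: 10 log₁₀(5.26×10⁻¹³ / 10⁻³) = −92.8 dBm

−92.8 dBm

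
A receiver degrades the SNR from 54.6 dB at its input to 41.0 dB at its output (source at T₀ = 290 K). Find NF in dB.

NF (dB) = SNR_in(dB) − SNR_out(dB) when the source is at T₀
NF = 54.6 − 41.0 = 13.6 dB

13.6 dB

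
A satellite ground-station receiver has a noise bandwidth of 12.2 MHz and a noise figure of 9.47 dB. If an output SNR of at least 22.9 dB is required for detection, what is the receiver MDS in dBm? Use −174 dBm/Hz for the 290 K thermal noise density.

−70.8 dBm

Sensitivity = −174 + 10 log₁₀(B) + NF + SNR_min
= −174 + 70.86 + 9.47 + 22.9
= −70.77 dBm → −70.8 dBm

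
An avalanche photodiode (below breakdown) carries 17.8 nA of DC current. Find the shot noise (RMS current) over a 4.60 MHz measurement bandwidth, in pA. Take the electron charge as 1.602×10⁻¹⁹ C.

162 pA

I_n = √(2qI·B)
2qI·B = 2 × 1.602×10⁻¹⁹ × 1.78×10⁻⁸ × 4.60×10⁶ = 2.62×10⁻²⁰ A²
I_n = √(2.62×10⁻²⁰) = 1.62×10⁻¹⁰ A = 162 pA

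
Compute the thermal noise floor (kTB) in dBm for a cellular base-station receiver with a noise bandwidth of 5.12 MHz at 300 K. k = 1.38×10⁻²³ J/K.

P_n = kTB = 1.38×10⁻²³ × 300 × 5.12×10⁶ = 2.12×10⁻¹⁴ W
In dBm: 10 log₁₀(2.12×10⁻¹⁴ / 10⁻³) = −106.7 dBm

−106.7 dBm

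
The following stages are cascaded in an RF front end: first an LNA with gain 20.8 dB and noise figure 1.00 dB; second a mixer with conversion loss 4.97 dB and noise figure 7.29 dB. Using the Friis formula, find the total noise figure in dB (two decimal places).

Convert to linear (a loss of L dB is a gain of −L dB): F_i = 10^(NF_i/10), G_i = 10^(G_i,dB/10)
  Stage 1: F_1 = 10^(1.00/10) = 1.259, G_1 = 10^(20.8/10) = 120.2
  Stage 2: F_2 = 10^(7.29/10) = 5.358, G_2 = 10^(−4.97/10) = 0.3184
Friis cascade:
  F = 1.259 + (5.358 − 1)/120.2 = 1.295
NF = 10 log₁₀(1.295) = 1.12 dB

1.12 dB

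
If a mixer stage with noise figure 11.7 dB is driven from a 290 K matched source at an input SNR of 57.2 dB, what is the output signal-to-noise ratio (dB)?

45.5 dB

By definition F = SNR_in/SNR_out, so in dB: SNR_out = SNR_in − NF
SNR_out = 57.2 − 11.7 = 45.5 dB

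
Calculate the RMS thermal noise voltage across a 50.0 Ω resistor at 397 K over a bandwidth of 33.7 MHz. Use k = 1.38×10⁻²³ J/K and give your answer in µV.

6.08 µV

V_n = √(4kTRB)
4kTRB = 4 × 1.38×10⁻²³ × 397 × 5.00×10¹ × 3.37×10⁷ = 3.69×10⁻¹¹ V²
V_n = √(3.69×10⁻¹¹) = 6.08×10⁻⁶ V = 6.08 µV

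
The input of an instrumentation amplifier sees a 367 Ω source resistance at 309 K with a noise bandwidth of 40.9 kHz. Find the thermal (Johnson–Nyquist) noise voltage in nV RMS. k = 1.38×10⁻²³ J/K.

506 nV

V_n = √(4kTRB)
4kTRB = 4 × 1.38×10⁻²³ × 309 × 3.67×10² × 4.09×10⁴ = 2.56×10⁻¹³ V²
V_n = √(2.56×10⁻¹³) = 5.06×10⁻⁷ V = 506 nV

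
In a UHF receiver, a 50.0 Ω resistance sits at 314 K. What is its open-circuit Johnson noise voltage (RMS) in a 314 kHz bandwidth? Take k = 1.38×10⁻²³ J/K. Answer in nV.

V_n = √(4kTRB)
4kTRB = 4 × 1.38×10⁻²³ × 314 × 5.00×10¹ × 3.14×10⁵ = 2.72×10⁻¹³ V²
V_n = √(2.72×10⁻¹³) = 5.22×10⁻⁷ V = 522 nV

522 nV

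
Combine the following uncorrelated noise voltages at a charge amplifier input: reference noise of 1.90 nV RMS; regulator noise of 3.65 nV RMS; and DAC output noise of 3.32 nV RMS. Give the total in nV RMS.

5.29 nV

Uncorrelated sources add in power (mean-square): V_tot = √(ΣV_i²)
V_tot = √[(1.90×10⁻⁹)² + (3.65×10⁻⁹)² + (3.32×10⁻⁹)²] = 5.29×10⁻⁹ V = 5.29 nV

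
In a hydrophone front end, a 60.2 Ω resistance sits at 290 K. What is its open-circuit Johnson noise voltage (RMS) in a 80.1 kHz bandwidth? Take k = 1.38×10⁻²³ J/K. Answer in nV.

V_n = √(4kTRB)
4kTRB = 4 × 1.38×10⁻²³ × 290 × 6.02×10¹ × 8.01×10⁴ = 7.72×10⁻¹⁴ V²
V_n = √(7.72×10⁻¹⁴) = 2.78×10⁻⁷ V = 278 nV

278 nV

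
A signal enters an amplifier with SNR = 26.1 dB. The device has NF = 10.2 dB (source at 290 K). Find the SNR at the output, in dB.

By definition F = SNR_in/SNR_out, so in dB: SNR_out = SNR_in − NF
SNR_out = 26.1 − 10.2 = 15.9 dB

15.9 dB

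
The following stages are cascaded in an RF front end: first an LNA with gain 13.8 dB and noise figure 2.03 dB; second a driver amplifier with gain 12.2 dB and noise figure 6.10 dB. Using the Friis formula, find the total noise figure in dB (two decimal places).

2.37 dB

Convert to linear (a loss of L dB is a gain of −L dB): F_i = 10^(NF_i/10), G_i = 10^(G_i,dB/10)
  Stage 1: F_1 = 10^(2.03/10) = 1.596, G_1 = 10^(13.8/10) = 23.99
  Stage 2: F_2 = 10^(6.10/10) = 4.074, G_2 = 10^(12.2/10) = 16.60
Friis cascade:
  F = 1.596 + (4.074 − 1)/23.99 = 1.724
NF = 10 log₁₀(1.724) = 2.37 dB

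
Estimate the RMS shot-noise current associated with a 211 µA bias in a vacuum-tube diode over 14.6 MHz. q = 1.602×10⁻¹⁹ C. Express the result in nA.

I_n = √(2qI·B)
2qI·B = 2 × 1.602×10⁻¹⁹ × 2.11×10⁻⁴ × 1.46×10⁷ = 9.87×10⁻¹⁶ A²
I_n = √(9.87×10⁻¹⁶) = 3.14×10⁻⁸ A = 31.4 nA

31.4 nA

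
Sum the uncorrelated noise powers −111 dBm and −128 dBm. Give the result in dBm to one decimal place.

−110.9 dBm

Convert to linear, add, convert back:
P₁ = 7.94×10⁻¹⁵ W, P₂ = 1.58×10⁻¹⁶ W
P_tot = 8.10×10⁻¹⁵ W → 10 log₁₀(P_tot / 10⁻³) = −110.9 dBm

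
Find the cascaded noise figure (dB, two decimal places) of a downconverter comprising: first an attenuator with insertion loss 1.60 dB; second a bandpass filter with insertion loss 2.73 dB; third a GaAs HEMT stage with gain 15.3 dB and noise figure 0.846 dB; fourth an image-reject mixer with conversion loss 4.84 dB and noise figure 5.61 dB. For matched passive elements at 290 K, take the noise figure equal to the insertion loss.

Convert to linear (a loss of L dB is a gain of −L dB): F_i = 10^(NF_i/10), G_i = 10^(G_i,dB/10)
  Stage 1: F_1 = 10^(1.60/10) = 1.445, G_1 = 10^(−1.60/10) = 0.6918
  Stage 2: F_2 = 10^(2.73/10) = 1.875, G_2 = 10^(−2.73/10) = 0.5333
  Stage 3: F_3 = 10^(0.846/10) = 1.215, G_3 = 10^(15.3/10) = 33.88
  Stage 4: F_4 = 10^(5.61/10) = 3.639, G_4 = 10^(−4.84/10) = 0.3281
Friis cascade:
  F = 1.445 + (1.875 − 1)/0.6918 + (1.215 − 1)/0.3690 + (3.639 − 1)/12.50 = 3.504
NF = 10 log₁₀(3.504) = 5.45 dB

5.45 dB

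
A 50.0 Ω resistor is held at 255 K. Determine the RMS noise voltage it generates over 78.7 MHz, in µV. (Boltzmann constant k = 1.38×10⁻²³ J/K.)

7.44 µV

V_n = √(4kTRB)
4kTRB = 4 × 1.38×10⁻²³ × 255 × 5.00×10¹ × 7.87×10⁷ = 5.54×10⁻¹¹ V²
V_n = √(5.54×10⁻¹¹) = 7.44×10⁻⁶ V = 7.44 µV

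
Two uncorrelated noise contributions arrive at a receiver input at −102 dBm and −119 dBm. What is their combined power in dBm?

−101.9 dBm

Convert to linear, add, convert back:
P₁ = 6.31×10⁻¹⁴ W, P₂ = 1.26×10⁻¹⁵ W
P_tot = 6.44×10⁻¹⁴ W → 10 log₁₀(P_tot / 10⁻³) = −101.9 dBm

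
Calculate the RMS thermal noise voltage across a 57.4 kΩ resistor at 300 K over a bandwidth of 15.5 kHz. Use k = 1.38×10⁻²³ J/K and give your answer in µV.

3.84 µV

V_n = √(4kTRB)
4kTRB = 4 × 1.38×10⁻²³ × 300 × 5.74×10⁴ × 1.55×10⁴ = 1.47×10⁻¹¹ V²
V_n = √(1.47×10⁻¹¹) = 3.84×10⁻⁶ V = 3.84 µV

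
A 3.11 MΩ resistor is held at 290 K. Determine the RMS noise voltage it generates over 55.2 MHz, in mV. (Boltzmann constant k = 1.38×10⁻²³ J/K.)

V_n = √(4kTRB)
4kTRB = 4 × 1.38×10⁻²³ × 290 × 3.11×10⁶ × 5.52×10⁷ = 2.75×10⁻⁶ V²
V_n = √(2.75×10⁻⁶) = 1.66×10⁻³ V = 1.66 mV

1.66 mV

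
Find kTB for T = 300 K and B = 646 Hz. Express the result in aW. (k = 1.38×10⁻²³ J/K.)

2.67 aW

P_n = kTB = 1.38×10⁻²³ × 300 × 6.46×10² = 2.67×10⁻¹⁸ W = 2.67 aW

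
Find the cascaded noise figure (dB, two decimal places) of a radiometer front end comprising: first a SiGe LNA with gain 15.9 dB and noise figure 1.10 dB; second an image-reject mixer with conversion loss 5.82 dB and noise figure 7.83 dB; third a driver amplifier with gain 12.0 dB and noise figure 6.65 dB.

Convert to linear (a loss of L dB is a gain of −L dB): F_i = 10^(NF_i/10), G_i = 10^(G_i,dB/10)
  Stage 1: F_1 = 10^(1.10/10) = 1.288, G_1 = 10^(15.9/10) = 38.90
  Stage 2: F_2 = 10^(7.83/10) = 6.067, G_2 = 10^(−5.82/10) = 0.2618
  Stage 3: F_3 = 10^(6.65/10) = 4.624, G_3 = 10^(12.0/10) = 15.85
Friis cascade:
  F = 1.288 + (6.067 − 1)/38.90 + (4.624 − 1)/10.19 = 1.774
NF = 10 log₁₀(1.774) = 2.49 dB

2.49 dB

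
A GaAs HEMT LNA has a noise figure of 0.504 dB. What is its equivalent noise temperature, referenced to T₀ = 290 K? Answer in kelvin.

35.7 K

F = 10^(0.504/10) = 1.12305
T_e = (F − 1)·T₀ = (1.12305 − 1) × 290 = 35.7 K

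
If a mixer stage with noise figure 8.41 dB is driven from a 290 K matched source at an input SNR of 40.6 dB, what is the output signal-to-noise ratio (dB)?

32.19 dB

By definition F = SNR_in/SNR_out, so in dB: SNR_out = SNR_in − NF
SNR_out = 40.6 − 8.41 = 32.19 dB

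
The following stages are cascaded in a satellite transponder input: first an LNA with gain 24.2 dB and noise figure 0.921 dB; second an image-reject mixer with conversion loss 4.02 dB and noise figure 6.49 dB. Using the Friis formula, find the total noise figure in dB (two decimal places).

Convert to linear (a loss of L dB is a gain of −L dB): F_i = 10^(NF_i/10), G_i = 10^(G_i,dB/10)
  Stage 1: F_1 = 10^(0.921/10) = 1.236, G_1 = 10^(24.2/10) = 263.0
  Stage 2: F_2 = 10^(6.49/10) = 4.457, G_2 = 10^(−4.02/10) = 0.3963
Friis cascade:
  F = 1.236 + (4.457 − 1)/263.0 = 1.249
NF = 10 log₁₀(1.249) = 0.97 dB

0.97 dB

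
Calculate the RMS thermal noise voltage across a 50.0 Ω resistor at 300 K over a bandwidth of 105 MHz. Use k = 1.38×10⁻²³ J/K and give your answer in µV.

V_n = √(4kTRB)
4kTRB = 4 × 1.38×10⁻²³ × 300 × 5.00×10¹ × 1.05×10⁸ = 8.69×10⁻¹¹ V²
V_n = √(8.69×10⁻¹¹) = 9.32×10⁻⁶ V = 9.32 µV

9.32 µV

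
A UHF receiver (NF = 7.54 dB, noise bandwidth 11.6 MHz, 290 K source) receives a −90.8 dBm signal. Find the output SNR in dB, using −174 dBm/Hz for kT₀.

5.0 dB

Noise floor: N = −174 + 10 log₁₀(B) + NF
10 log₁₀(1.16×10⁷) = 70.64 dB
N = −174 + 70.64 + 7.54 = −95.82 dBm
SNR = P_sig − N = −90.8 − (−95.82) = 5.02 dB → 5.0 dB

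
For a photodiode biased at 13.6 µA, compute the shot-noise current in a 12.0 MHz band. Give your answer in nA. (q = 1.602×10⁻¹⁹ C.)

7.23 nA

I_n = √(2qI·B)
2qI·B = 2 × 1.602×10⁻¹⁹ × 1.36×10⁻⁵ × 1.20×10⁷ = 5.23×10⁻¹⁷ A²
I_n = √(5.23×10⁻¹⁷) = 7.23×10⁻⁹ A = 7.23 nA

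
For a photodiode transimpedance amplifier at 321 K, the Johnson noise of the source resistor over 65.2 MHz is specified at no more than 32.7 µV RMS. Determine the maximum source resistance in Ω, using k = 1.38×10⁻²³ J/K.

Johnson–Nyquist: V_n = √(4kTRB) ⇒ R = V_n² / (4kTB)
4kTB = 4 × 1.38×10⁻²³ × 321 × 6.52×10⁷ = 1.16×10⁻¹²
R = (3.27×10⁻⁵)² / 1.16×10⁻¹² = 9.26×10² Ω = 926 Ω

926 Ω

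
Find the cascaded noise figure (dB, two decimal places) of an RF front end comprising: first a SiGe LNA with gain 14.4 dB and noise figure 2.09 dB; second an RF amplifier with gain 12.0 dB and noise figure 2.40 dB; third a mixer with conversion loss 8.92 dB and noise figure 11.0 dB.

Convert to linear (a loss of L dB is a gain of −L dB): F_i = 10^(NF_i/10), G_i = 10^(G_i,dB/10)
  Stage 1: F_1 = 10^(2.09/10) = 1.618, G_1 = 10^(14.4/10) = 27.54
  Stage 2: F_2 = 10^(2.40/10) = 1.738, G_2 = 10^(12.0/10) = 15.85
  Stage 3: F_3 = 10^(11.0/10) = 12.59, G_3 = 10^(−8.92/10) = 0.1282
Friis cascade:
  F = 1.618 + (1.738 − 1)/27.54 + (12.59 − 1)/436.5 = 1.671
NF = 10 log₁₀(1.671) = 2.23 dB

2.23 dB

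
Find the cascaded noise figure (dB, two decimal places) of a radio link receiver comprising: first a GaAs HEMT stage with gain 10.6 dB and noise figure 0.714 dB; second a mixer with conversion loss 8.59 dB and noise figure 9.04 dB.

Convert to linear (a loss of L dB is a gain of −L dB): F_i = 10^(NF_i/10), G_i = 10^(G_i,dB/10)
  Stage 1: F_1 = 10^(0.714/10) = 1.179, G_1 = 10^(10.6/10) = 11.48
  Stage 2: F_2 = 10^(9.04/10) = 8.017, G_2 = 10^(−8.59/10) = 0.1384
Friis cascade:
  F = 1.179 + (8.017 − 1)/11.48 = 1.790
NF = 10 log₁₀(1.790) = 2.53 dB

2.53 dB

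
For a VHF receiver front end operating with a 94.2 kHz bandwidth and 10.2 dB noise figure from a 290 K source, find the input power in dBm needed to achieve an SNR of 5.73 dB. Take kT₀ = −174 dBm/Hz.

Sensitivity = −174 + 10 log₁₀(B) + NF + SNR_min
= −174 + 49.74 + 10.2 + 5.73
= −108.33 dBm → −108.3 dBm

−108.3 dBm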